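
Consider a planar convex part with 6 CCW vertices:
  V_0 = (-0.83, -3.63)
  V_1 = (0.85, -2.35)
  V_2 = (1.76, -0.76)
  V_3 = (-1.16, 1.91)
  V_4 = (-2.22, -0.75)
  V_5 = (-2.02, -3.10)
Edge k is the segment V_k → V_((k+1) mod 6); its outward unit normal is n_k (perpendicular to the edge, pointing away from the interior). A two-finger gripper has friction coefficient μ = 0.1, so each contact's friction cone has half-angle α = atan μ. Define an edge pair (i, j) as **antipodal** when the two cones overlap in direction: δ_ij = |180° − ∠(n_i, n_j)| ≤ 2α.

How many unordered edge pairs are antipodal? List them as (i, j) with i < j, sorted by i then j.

α = atan 0.1 = 5.71°;  2α = 11.42°
n_0 = (+0.6060, -0.7954)
n_1 = (+0.8679, -0.4967)
n_2 = (+0.6748, +0.7380)
n_3 = (-0.9290, +0.3702)
n_4 = (-0.9964, -0.0848)
n_5 = (-0.4069, -0.9135)
  (0,1): δ = 157.09°  ·
  (0,2): δ = 79.74°  ·
  (0,3): δ = 30.97°  ·
  (0,4): δ = 57.56°  ·
  (0,5): δ = 118.69°  ·
  (1,2): δ = 102.66°  ·
  (1,3): δ = 8.06°  ✓
  (1,4): δ = 34.65°  ·
  (1,5): δ = 95.78°  ·
  (2,3): δ = 69.29°  ·
  (2,4): δ = 42.70°  ·
  (2,5): δ = 18.43°  ·
  (3,4): δ = 153.41°  ·
  (3,5): δ = 92.28°  ·
  (4,5): δ = 118.87°  ·
antipodal pairs: 1

count = 1; pairs: (1,3)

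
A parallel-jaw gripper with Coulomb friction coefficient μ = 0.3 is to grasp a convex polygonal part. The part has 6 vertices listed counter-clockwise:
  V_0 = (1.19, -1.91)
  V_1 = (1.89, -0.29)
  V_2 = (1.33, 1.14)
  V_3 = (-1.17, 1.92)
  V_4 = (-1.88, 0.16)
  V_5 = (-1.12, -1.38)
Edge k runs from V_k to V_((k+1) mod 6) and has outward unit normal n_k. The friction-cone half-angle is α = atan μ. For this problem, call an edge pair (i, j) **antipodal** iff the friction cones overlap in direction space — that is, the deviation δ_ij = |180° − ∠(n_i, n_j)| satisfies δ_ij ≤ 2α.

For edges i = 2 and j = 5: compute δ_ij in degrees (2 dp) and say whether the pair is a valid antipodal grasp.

α = atan 0.3 = 16.70°;  2α = 33.40°
edge 2: e_2 = (-2.50, +0.78);  n_2 = (+0.2978, +0.9546)
edge 5: e_5 = (+2.31, -0.53);  n_5 = (-0.2236, -0.9747)
∠(n_2, n_5) = 175.59°
δ = |180° − 175.59°| = 4.41°
4.41° ≤ 2α = 33.40°  →  valid

δ = 4.41°, valid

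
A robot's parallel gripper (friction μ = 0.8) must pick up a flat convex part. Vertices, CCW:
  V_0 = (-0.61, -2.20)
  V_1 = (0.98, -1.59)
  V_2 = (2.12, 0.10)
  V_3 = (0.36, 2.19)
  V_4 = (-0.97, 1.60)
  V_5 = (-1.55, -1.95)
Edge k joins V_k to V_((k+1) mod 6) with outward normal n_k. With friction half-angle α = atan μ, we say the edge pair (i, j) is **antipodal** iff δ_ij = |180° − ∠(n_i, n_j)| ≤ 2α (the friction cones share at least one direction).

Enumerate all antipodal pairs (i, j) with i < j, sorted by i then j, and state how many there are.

count = 8; pairs: (0,2), (0,3), (0,4), (1,3), (1,4), (2,4), (2,5), (3,5)

α = atan 0.8 = 38.66°;  2α = 77.32°
n_0 = (+0.3582, -0.9336)
n_1 = (+0.8290, -0.5592)
n_2 = (+0.7649, +0.6441)
n_3 = (-0.4055, +0.9141)
n_4 = (-0.9869, +0.1612)
n_5 = (-0.2570, -0.9664)
  (0,1): δ = 144.99°  ·
  (0,2): δ = 70.89°  ✓
  (0,3): δ = 2.93°  ✓
  (0,4): δ = 59.73°  ✓
  (0,5): δ = 144.12°  ·
  (1,2): δ = 105.90°  ·
  (1,3): δ = 32.08°  ✓
  (1,4): δ = 24.72°  ✓
  (1,5): δ = 109.11°  ·
  (2,3): δ = 106.18°  ·
  (2,4): δ = 49.38°  ✓
  (2,5): δ = 35.01°  ✓
  (3,4): δ = 123.20°  ·
  (3,5): δ = 38.82°  ✓
  (4,5): δ = 95.61°  ·
antipodal pairs: 8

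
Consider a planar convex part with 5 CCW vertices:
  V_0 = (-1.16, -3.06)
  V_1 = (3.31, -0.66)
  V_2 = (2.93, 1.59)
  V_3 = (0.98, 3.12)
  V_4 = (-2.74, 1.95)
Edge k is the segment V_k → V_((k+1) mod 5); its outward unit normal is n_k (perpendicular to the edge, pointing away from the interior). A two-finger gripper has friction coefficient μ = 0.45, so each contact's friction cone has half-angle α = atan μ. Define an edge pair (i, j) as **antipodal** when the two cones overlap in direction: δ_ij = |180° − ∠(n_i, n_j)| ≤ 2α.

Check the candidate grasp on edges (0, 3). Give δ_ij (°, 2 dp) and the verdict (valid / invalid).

α = atan 0.45 = 24.23°;  2α = 48.46°
edge 0: e_0 = (+4.47, +2.40);  n_0 = (+0.4730, -0.8810)
edge 3: e_3 = (-3.72, -1.17);  n_3 = (-0.3000, +0.9539)
∠(n_0, n_3) = 169.23°
δ = |180° − 169.23°| = 10.77°
10.77° ≤ 2α = 48.46°  →  valid

δ = 10.77°, valid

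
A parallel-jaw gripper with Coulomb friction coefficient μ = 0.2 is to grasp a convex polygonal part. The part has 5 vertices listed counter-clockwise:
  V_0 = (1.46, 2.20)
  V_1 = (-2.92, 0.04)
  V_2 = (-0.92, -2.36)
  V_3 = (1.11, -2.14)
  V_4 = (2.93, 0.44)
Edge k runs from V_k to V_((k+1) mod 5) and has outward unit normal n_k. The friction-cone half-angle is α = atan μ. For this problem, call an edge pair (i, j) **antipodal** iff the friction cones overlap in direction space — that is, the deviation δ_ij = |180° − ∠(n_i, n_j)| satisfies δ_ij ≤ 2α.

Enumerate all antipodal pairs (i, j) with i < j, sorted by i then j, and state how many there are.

α = atan 0.2 = 11.31°;  2α = 22.62°
n_0 = (-0.4423, +0.8969)
n_1 = (-0.7682, -0.6402)
n_2 = (+0.1077, -0.9942)
n_3 = (+0.8171, -0.5764)
n_4 = (+0.7675, +0.6410)
  (0,1): δ = 76.44°  ·
  (0,2): δ = 20.06°  ✓
  (0,3): δ = 28.55°  ·
  (0,4): δ = 103.62°  ·
  (1,2): δ = 123.62°  ·
  (1,3): δ = 75.01°  ·
  (1,4): δ = 0.06°  ✓
  (2,3): δ = 131.39°  ·
  (2,4): δ = 56.32°  ·
  (3,4): δ = 104.93°  ·
antipodal pairs: 2

count = 2; pairs: (0,2), (1,4)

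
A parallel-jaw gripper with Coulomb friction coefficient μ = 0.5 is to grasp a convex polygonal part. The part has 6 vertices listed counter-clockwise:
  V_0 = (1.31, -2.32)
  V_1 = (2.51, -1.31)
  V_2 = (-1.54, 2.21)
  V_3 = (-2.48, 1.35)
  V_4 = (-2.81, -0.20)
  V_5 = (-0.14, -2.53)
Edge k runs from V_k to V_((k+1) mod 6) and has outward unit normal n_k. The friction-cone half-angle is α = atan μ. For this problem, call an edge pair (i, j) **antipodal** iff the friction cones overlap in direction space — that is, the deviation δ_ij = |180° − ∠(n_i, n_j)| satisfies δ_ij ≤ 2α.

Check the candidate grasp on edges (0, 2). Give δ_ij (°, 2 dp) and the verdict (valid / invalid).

δ = 2.37°, valid

α = atan 0.5 = 26.57°;  2α = 53.13°
edge 0: e_0 = (+1.20, +1.01);  n_0 = (+0.6439, -0.7651)
edge 2: e_2 = (-0.94, -0.86);  n_2 = (-0.6750, +0.7378)
∠(n_0, n_2) = 177.63°
δ = |180° − 177.63°| = 2.37°
2.37° ≤ 2α = 53.13°  →  valid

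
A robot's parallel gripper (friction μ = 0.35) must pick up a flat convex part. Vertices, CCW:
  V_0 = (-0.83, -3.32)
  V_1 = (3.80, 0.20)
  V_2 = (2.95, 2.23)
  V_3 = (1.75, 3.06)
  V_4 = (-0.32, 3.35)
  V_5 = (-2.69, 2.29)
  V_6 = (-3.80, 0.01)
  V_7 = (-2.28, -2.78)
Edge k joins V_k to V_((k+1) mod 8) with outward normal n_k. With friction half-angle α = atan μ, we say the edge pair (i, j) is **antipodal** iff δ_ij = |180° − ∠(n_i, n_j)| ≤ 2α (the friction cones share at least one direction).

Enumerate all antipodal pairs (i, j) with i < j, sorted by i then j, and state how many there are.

α = atan 0.35 = 19.29°;  2α = 38.58°
n_0 = (+0.6052, -0.7961)
n_1 = (+0.9224, +0.3862)
n_2 = (+0.5689, +0.8224)
n_3 = (+0.1387, +0.9903)
n_4 = (-0.4083, +0.9129)
n_5 = (-0.8991, +0.4377)
n_6 = (-0.8781, -0.4784)
n_7 = (-0.3490, -0.9371)
  (0,1): δ = 104.52°  ·
  (0,2): δ = 71.91°  ·
  (0,3): δ = 45.22°  ·
  (0,4): δ = 13.15°  ✓
  (0,5): δ = 26.80°  ✓
  (0,6): δ = 81.34°  ·
  (0,7): δ = 122.33°  ·
  (1,2): δ = 147.39°  ·
  (1,3): δ = 120.70°  ·
  (1,4): δ = 88.62°  ·
  (1,5): δ = 48.68°  ·
  (1,6): δ = 5.86°  ✓
  (1,7): δ = 46.85°  ·
  (2,3): δ = 153.30°  ·
  (2,4): δ = 121.23°  ·
  (2,5): δ = 81.29°  ·
  (2,6): δ = 26.75°  ✓
  (2,7): δ = 14.24°  ✓
  (3,4): δ = 147.93°  ·
  (3,5): δ = 107.98°  ·
  (3,6): δ = 53.44°  ·
  (3,7): δ = 12.45°  ✓
  (4,5): δ = 140.06°  ·
  (4,6): δ = 85.52°  ·
  (4,7): δ = 44.52°  ·
  (5,6): δ = 125.46°  ·
  (5,7): δ = 84.47°  ·
  (6,7): δ = 139.01°  ·
antipodal pairs: 6

count = 6; pairs: (0,4), (0,5), (1,6), (2,6), (2,7), (3,7)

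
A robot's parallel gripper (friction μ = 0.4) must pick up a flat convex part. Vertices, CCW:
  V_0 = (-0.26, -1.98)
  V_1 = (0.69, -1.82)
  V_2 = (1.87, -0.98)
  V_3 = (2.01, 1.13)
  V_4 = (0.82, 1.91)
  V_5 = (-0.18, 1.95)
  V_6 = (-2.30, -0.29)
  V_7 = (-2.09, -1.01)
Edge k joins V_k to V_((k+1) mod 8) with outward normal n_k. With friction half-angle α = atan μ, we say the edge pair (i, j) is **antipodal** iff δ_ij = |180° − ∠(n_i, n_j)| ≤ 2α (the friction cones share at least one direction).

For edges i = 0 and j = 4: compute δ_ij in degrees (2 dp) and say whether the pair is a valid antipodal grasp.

δ = 11.85°, valid

α = atan 0.4 = 21.80°;  2α = 43.60°
edge 0: e_0 = (+0.95, +0.16);  n_0 = (+0.1661, -0.9861)
edge 4: e_4 = (-1.00, +0.04);  n_4 = (+0.0400, +0.9992)
∠(n_0, n_4) = 168.15°
δ = |180° − 168.15°| = 11.85°
11.85° ≤ 2α = 43.60°  →  valid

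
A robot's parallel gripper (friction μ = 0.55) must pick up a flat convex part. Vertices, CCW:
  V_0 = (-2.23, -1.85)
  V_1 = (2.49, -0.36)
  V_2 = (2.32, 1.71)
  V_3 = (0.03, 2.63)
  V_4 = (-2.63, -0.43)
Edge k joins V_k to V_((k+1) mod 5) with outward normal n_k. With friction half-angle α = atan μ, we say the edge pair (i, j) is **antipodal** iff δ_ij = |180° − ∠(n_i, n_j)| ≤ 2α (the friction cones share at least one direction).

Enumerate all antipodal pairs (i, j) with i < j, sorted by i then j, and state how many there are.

α = atan 0.55 = 28.81°;  2α = 57.62°
n_0 = (+0.3010, -0.9536)
n_1 = (+0.9966, +0.0819)
n_2 = (+0.3728, +0.9279)
n_3 = (-0.7547, +0.6561)
n_4 = (-0.9625, -0.2711)
  (0,1): δ = 102.82°  ·
  (0,2): δ = 39.41°  ✓
  (0,3): δ = 31.48°  ✓
  (0,4): δ = 88.21°  ·
  (1,2): δ = 116.58°  ·
  (1,3): δ = 45.69°  ✓
  (1,4): δ = 11.04°  ✓
  (2,3): δ = 109.11°  ·
  (2,4): δ = 52.38°  ✓
  (3,4): δ = 123.27°  ·
antipodal pairs: 5

count = 5; pairs: (0,2), (0,3), (1,3), (1,4), (2,4)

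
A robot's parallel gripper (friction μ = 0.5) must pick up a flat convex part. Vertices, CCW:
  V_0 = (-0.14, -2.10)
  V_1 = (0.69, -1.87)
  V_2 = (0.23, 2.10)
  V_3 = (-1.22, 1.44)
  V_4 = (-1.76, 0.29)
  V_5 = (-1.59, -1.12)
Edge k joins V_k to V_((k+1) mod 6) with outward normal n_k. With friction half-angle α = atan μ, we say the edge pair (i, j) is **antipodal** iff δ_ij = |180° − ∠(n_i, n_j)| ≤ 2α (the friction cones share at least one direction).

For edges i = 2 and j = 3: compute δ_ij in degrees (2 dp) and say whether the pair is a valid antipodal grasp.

δ = 139.63°, invalid

α = atan 0.5 = 26.57°;  2α = 53.13°
edge 2: e_2 = (-1.45, -0.66);  n_2 = (-0.4143, +0.9102)
edge 3: e_3 = (-0.54, -1.15);  n_3 = (-0.9052, +0.4250)
∠(n_2, n_3) = 40.37°
δ = |180° − 40.37°| = 139.63°
139.63° > 2α = 53.13°  →  invalid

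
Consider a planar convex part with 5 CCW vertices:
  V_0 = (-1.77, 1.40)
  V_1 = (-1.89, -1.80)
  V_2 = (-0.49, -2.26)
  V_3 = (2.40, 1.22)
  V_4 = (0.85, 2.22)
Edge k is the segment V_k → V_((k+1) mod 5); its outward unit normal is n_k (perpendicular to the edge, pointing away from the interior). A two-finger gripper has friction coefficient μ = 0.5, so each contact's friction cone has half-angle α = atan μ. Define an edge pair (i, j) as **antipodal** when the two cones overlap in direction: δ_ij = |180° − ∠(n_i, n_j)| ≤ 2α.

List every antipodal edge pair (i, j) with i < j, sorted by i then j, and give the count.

count = 4; pairs: (0,2), (1,3), (1,4), (2,4)

α = atan 0.5 = 26.57°;  2α = 53.13°
n_0 = (-0.9993, +0.0375)
n_1 = (-0.3122, -0.9500)
n_2 = (+0.7693, -0.6389)
n_3 = (+0.5421, +0.8403)
n_4 = (-0.2987, +0.9544)
  (0,1): δ = 106.04°  ·
  (0,2): δ = 37.56°  ✓
  (0,3): δ = 59.32°  ·
  (0,4): δ = 109.53°  ·
  (1,2): δ = 111.52°  ·
  (1,3): δ = 14.64°  ✓
  (1,4): δ = 35.57°  ✓
  (2,3): δ = 83.12°  ·
  (2,4): δ = 32.91°  ✓
  (3,4): δ = 129.79°  ·
antipodal pairs: 4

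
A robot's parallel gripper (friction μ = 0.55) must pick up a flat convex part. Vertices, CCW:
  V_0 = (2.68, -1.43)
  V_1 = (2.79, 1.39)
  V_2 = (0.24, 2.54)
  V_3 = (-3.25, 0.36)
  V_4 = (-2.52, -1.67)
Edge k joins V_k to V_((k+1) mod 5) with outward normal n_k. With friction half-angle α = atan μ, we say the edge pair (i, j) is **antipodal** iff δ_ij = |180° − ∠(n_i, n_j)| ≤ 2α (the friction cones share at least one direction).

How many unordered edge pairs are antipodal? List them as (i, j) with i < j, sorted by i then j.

α = atan 0.55 = 28.81°;  2α = 57.62°
n_0 = (+0.9992, -0.0390)
n_1 = (+0.4111, +0.9116)
n_2 = (-0.5298, +0.8481)
n_3 = (-0.9410, -0.3384)
n_4 = (+0.0461, -0.9989)
  (0,1): δ = 112.04°  ·
  (0,2): δ = 55.78°  ✓
  (0,3): δ = 22.01°  ✓
  (0,4): δ = 94.88°  ·
  (1,2): δ = 123.73°  ·
  (1,3): δ = 45.95°  ✓
  (1,4): δ = 26.92°  ✓
  (2,3): δ = 102.21°  ·
  (2,4): δ = 29.35°  ✓
  (3,4): δ = 107.14°  ·
antipodal pairs: 5

count = 5; pairs: (0,2), (0,3), (1,3), (1,4), (2,4)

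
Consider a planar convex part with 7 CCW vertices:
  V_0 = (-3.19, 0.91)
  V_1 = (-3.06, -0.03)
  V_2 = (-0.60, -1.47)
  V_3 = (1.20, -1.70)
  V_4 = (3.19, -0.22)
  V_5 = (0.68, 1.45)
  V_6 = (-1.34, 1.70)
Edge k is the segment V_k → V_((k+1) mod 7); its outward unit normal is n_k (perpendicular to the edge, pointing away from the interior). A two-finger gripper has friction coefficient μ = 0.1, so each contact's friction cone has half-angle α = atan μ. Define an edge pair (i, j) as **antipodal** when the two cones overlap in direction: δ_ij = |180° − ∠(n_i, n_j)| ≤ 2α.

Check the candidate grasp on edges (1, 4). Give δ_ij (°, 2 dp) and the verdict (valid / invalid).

α = atan 0.1 = 5.71°;  2α = 11.42°
edge 1: e_1 = (+2.46, -1.44);  n_1 = (-0.5052, -0.8630)
edge 4: e_4 = (-2.51, +1.67);  n_4 = (+0.5539, +0.8326)
∠(n_1, n_4) = 176.71°
δ = |180° − 176.71°| = 3.29°
3.29° ≤ 2α = 11.42°  →  valid

δ = 3.29°, valid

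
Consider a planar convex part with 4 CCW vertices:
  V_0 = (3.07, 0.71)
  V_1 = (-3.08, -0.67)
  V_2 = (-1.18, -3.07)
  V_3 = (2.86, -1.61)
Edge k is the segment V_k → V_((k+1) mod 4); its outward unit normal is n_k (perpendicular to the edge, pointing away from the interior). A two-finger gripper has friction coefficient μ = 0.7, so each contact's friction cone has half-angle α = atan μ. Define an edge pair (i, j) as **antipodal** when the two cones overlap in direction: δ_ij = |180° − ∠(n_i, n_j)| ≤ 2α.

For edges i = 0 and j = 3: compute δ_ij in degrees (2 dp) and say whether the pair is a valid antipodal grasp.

δ = 72.18°, invalid

α = atan 0.7 = 34.99°;  2α = 69.98°
edge 0: e_0 = (-6.15, -1.38);  n_0 = (-0.2189, +0.9757)
edge 3: e_3 = (+0.21, +2.32);  n_3 = (+0.9959, -0.0901)
∠(n_0, n_3) = 107.82°
δ = |180° − 107.82°| = 72.18°
72.18° > 2α = 69.98°  →  invalid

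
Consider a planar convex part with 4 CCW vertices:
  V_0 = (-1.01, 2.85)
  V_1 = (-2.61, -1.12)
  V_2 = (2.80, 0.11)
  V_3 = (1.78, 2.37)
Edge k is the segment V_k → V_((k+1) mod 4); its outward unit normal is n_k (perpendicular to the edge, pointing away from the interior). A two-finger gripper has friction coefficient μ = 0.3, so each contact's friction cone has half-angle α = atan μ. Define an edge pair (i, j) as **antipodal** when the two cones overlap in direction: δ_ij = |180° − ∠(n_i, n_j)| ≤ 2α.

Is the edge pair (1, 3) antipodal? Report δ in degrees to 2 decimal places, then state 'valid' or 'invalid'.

δ = 22.57°, valid

α = atan 0.3 = 16.70°;  2α = 33.40°
edge 1: e_1 = (+5.41, +1.23);  n_1 = (+0.2217, -0.9751)
edge 3: e_3 = (-2.79, +0.48);  n_3 = (+0.1696, +0.9855)
∠(n_1, n_3) = 157.43°
δ = |180° − 157.43°| = 22.57°
22.57° ≤ 2α = 33.40°  →  valid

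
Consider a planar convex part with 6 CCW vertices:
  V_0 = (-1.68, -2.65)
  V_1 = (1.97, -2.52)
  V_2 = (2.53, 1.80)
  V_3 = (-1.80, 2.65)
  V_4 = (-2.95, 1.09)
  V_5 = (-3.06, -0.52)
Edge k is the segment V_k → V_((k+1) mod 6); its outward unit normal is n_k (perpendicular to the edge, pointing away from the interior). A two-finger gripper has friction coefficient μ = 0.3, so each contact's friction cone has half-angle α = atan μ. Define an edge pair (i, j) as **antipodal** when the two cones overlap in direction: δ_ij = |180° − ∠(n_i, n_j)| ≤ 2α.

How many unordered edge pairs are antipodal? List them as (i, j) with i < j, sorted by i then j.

count = 3; pairs: (0,2), (1,3), (1,4)

α = atan 0.3 = 16.70°;  2α = 33.40°
n_0 = (+0.0356, -0.9994)
n_1 = (+0.9917, -0.1286)
n_2 = (+0.1926, +0.9813)
n_3 = (-0.8049, +0.5934)
n_4 = (-0.9977, +0.0682)
n_5 = (-0.8393, -0.5437)
  (0,1): δ = 99.43°  ·
  (0,2): δ = 13.15°  ✓
  (0,3): δ = 51.56°  ·
  (0,4): δ = 84.05°  ·
  (0,5): δ = 120.90°  ·
  (1,2): δ = 93.72°  ·
  (1,3): δ = 29.01°  ✓
  (1,4): δ = 3.48°  ✓
  (1,5): δ = 40.32°  ·
  (2,3): δ = 115.29°  ·
  (2,4): δ = 82.80°  ·
  (2,5): δ = 45.96°  ·
  (3,4): δ = 147.51°  ·
  (3,5): δ = 110.66°  ·
  (4,5): δ = 143.15°  ·
antipodal pairs: 3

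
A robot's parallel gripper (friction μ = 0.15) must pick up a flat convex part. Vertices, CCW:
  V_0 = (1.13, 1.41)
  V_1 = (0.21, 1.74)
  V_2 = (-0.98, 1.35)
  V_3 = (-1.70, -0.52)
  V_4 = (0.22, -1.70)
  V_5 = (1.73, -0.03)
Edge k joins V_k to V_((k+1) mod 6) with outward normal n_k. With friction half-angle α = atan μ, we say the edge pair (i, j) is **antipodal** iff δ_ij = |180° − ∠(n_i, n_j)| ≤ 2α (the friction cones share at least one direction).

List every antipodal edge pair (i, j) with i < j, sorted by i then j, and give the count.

count = 1; pairs: (0,3)

α = atan 0.15 = 8.53°;  2α = 17.06°
n_0 = (+0.3376, +0.9413)
n_1 = (-0.3114, +0.9503)
n_2 = (-0.9332, +0.3593)
n_3 = (-0.5236, -0.8520)
n_4 = (+0.7417, -0.6707)
n_5 = (+0.9231, +0.3846)
  (0,1): δ = 142.12°  ·
  (0,2): δ = 91.33°  ·
  (0,3): δ = 11.84°  ✓
  (0,4): δ = 67.61°  ·
  (0,5): δ = 132.35°  ·
  (1,2): δ = 129.20°  ·
  (1,3): δ = 49.72°  ·
  (1,4): δ = 29.73°  ·
  (1,5): δ = 94.47°  ·
  (2,3): δ = 100.52°  ·
  (2,4): δ = 21.06°  ·
  (2,5): δ = 43.68°  ·
  (3,4): δ = 100.55°  ·
  (3,5): δ = 35.81°  ·
  (4,5): δ = 115.26°  ·
antipodal pairs: 1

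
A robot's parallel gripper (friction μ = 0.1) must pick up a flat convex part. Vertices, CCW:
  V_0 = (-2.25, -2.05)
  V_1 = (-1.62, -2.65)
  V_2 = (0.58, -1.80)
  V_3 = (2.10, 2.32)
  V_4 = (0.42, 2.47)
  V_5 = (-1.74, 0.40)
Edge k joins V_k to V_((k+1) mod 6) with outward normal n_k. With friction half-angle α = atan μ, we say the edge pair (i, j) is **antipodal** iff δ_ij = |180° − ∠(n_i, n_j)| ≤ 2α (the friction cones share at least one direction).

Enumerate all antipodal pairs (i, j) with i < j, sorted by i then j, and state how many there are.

count = 1; pairs: (2,5)

α = atan 0.1 = 5.71°;  2α = 11.42°
n_0 = (-0.6897, -0.7241)
n_1 = (+0.3604, -0.9328)
n_2 = (+0.9382, -0.3461)
n_3 = (+0.0889, +0.9960)
n_4 = (-0.6919, +0.7220)
n_5 = (-0.9790, +0.2038)
  (0,1): δ = 115.27°  ·
  (0,2): δ = 66.65°  ·
  (0,3): δ = 38.50°  ·
  (0,4): δ = 87.38°  ·
  (0,5): δ = 121.84°  ·
  (1,2): δ = 131.38°  ·
  (1,3): δ = 26.23°  ·
  (1,4): δ = 22.66°  ·
  (1,5): δ = 57.12°  ·
  (2,3): δ = 74.85°  ·
  (2,4): δ = 25.97°  ·
  (2,5): δ = 8.49°  ✓
  (3,4): δ = 131.12°  ·
  (3,5): δ = 96.66°  ·
  (4,5): δ = 145.54°  ·
antipodal pairs: 1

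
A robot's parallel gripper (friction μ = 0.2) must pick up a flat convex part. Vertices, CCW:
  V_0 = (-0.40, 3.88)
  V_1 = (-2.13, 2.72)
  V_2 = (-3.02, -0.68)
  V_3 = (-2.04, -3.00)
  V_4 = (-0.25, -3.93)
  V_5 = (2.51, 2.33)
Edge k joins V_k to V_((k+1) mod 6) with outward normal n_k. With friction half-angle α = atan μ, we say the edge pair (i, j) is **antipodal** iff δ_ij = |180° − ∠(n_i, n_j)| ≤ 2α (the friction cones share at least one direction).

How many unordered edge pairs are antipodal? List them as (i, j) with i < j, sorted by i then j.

count = 2; pairs: (1,4), (3,5)

α = atan 0.2 = 11.31°;  2α = 22.62°
n_0 = (-0.5569, +0.8306)
n_1 = (-0.9674, +0.2532)
n_2 = (-0.9212, -0.3891)
n_3 = (-0.4610, -0.8874)
n_4 = (+0.9150, -0.4034)
n_5 = (+0.4701, +0.8826)
  (0,1): δ = 138.51°  ·
  (0,2): δ = 100.94°  ·
  (0,3): δ = 61.30°  ·
  (0,4): δ = 32.36°  ·
  (0,5): δ = 118.12°  ·
  (1,2): δ = 142.43°  ·
  (1,3): δ = 102.79°  ·
  (1,4): δ = 9.12°  ✓
  (1,5): δ = 76.63°  ·
  (2,3): δ = 140.35°  ·
  (2,4): δ = 46.69°  ·
  (2,5): δ = 39.06°  ·
  (3,4): δ = 86.34°  ·
  (3,5): δ = 0.59°  ✓
  (4,5): δ = 94.25°  ·
antipodal pairs: 2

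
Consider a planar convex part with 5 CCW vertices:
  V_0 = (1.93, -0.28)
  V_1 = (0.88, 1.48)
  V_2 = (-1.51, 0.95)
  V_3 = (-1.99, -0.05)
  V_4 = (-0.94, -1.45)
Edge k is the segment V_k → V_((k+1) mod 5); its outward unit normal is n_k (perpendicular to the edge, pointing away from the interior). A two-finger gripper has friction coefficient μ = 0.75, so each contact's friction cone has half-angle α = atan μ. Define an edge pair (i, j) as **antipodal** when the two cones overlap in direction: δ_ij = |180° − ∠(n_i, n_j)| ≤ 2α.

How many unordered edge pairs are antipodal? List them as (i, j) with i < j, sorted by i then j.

count = 5; pairs: (0,2), (0,3), (1,3), (1,4), (2,4)

α = atan 0.75 = 36.87°;  2α = 73.74°
n_0 = (+0.8588, +0.5123)
n_1 = (-0.2165, +0.9763)
n_2 = (-0.9015, +0.4327)
n_3 = (-0.8000, -0.6000)
n_4 = (+0.3775, -0.9260)
  (0,1): δ = 108.32°  ·
  (0,2): δ = 56.46°  ✓
  (0,3): δ = 6.05°  ✓
  (0,4): δ = 81.36°  ·
  (1,2): δ = 128.14°  ·
  (1,3): δ = 65.63°  ✓
  (1,4): δ = 9.68°  ✓
  (2,3): δ = 117.49°  ·
  (2,4): δ = 42.18°  ✓
  (3,4): δ = 104.69°  ·
antipodal pairs: 5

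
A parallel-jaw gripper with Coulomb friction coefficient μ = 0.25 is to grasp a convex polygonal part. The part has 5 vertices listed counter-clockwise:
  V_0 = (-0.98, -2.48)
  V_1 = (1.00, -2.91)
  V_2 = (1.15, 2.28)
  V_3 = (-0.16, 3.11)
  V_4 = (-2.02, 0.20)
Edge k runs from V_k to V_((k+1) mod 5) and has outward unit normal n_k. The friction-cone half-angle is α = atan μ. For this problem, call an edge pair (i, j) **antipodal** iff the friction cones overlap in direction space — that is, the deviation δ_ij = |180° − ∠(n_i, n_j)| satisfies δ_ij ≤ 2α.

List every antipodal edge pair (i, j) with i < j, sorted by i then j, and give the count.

α = atan 0.25 = 14.04°;  2α = 28.07°
n_0 = (-0.2122, -0.9772)
n_1 = (+0.9996, -0.0289)
n_2 = (+0.5352, +0.8447)
n_3 = (-0.8426, +0.5386)
n_4 = (-0.9323, -0.3618)
  (0,1): δ = 79.40°  ·
  (0,2): δ = 20.11°  ✓
  (0,3): δ = 69.67°  ·
  (0,4): δ = 123.46°  ·
  (1,2): δ = 120.70°  ·
  (1,3): δ = 30.93°  ·
  (1,4): δ = 22.86°  ✓
  (2,3): δ = 90.23°  ·
  (2,4): δ = 36.43°  ·
  (3,4): δ = 126.21°  ·
antipodal pairs: 2

count = 2; pairs: (0,2), (1,4)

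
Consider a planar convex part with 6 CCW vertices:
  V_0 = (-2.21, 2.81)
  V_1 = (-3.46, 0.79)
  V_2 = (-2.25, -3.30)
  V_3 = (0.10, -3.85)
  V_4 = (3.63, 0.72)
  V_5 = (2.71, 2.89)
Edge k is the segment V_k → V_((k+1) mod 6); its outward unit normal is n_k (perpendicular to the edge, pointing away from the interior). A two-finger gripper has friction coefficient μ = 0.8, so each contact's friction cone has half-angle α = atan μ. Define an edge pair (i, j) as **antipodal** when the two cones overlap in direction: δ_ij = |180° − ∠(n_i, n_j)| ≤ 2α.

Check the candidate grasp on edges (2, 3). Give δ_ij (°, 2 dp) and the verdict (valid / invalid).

α = atan 0.8 = 38.66°;  2α = 77.32°
edge 2: e_2 = (+2.35, -0.55);  n_2 = (-0.2279, -0.9737)
edge 3: e_3 = (+3.53, +4.57);  n_3 = (+0.7914, -0.6113)
∠(n_2, n_3) = 65.49°
δ = |180° − 65.49°| = 114.51°
114.51° > 2α = 77.32°  →  invalid

δ = 114.51°, invalid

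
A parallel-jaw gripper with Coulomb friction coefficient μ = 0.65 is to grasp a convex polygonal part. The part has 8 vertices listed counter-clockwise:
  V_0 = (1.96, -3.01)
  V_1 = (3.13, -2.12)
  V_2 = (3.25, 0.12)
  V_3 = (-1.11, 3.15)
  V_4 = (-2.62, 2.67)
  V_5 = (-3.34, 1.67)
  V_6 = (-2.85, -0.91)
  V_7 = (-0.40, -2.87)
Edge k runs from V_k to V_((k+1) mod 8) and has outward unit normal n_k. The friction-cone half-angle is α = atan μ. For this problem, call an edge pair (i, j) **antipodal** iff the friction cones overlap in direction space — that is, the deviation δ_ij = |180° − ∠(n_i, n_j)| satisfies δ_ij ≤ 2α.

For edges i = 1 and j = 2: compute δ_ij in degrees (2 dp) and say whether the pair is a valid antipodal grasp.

δ = 121.73°, invalid

α = atan 0.65 = 33.02°;  2α = 66.05°
edge 1: e_1 = (+0.12, +2.24);  n_1 = (+0.9986, -0.0535)
edge 2: e_2 = (-4.36, +3.03);  n_2 = (+0.5707, +0.8212)
∠(n_1, n_2) = 58.27°
δ = |180° − 58.27°| = 121.73°
121.73° > 2α = 66.05°  →  invalid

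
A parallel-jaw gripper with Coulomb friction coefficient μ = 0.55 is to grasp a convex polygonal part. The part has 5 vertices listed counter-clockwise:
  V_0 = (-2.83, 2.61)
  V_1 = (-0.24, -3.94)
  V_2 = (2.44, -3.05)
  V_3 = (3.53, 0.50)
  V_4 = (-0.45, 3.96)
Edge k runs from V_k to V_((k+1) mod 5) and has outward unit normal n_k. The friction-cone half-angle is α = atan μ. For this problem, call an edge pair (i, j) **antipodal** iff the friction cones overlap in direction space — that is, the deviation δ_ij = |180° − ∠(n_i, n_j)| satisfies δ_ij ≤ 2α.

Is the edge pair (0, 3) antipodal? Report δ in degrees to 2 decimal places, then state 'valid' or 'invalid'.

α = atan 0.55 = 28.81°;  2α = 57.62°
edge 0: e_0 = (+2.59, -6.55);  n_0 = (-0.9299, -0.3677)
edge 3: e_3 = (-3.98, +3.46);  n_3 = (+0.6561, +0.7547)
∠(n_0, n_3) = 152.58°
δ = |180° − 152.58°| = 27.42°
27.42° ≤ 2α = 57.62°  →  valid

δ = 27.42°, valid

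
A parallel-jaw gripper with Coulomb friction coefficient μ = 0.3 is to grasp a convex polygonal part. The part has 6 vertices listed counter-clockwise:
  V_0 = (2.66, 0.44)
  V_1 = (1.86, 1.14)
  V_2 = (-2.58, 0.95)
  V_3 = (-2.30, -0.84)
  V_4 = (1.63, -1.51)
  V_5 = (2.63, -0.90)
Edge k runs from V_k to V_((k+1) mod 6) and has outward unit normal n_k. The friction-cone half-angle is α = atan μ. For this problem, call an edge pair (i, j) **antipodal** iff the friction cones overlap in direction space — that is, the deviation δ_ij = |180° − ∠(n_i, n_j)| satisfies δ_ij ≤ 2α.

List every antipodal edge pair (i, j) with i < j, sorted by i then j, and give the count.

α = atan 0.3 = 16.70°;  2α = 33.40°
n_0 = (+0.6585, +0.7526)
n_1 = (-0.0428, +0.9991)
n_2 = (-0.9880, -0.1545)
n_3 = (-0.1681, -0.9858)
n_4 = (+0.5208, -0.8537)
n_5 = (+0.9997, -0.0224)
  (0,1): δ = 136.36°  ·
  (0,2): δ = 39.92°  ·
  (0,3): δ = 31.51°  ✓
  (0,4): δ = 72.57°  ·
  (0,5): δ = 129.90°  ·
  (1,2): δ = 83.56°  ·
  (1,3): δ = 12.13°  ✓
  (1,4): δ = 28.93°  ✓
  (1,5): δ = 86.27°  ·
  (2,3): δ = 108.57°  ·
  (2,4): δ = 67.51°  ·
  (2,5): δ = 10.17°  ✓
  (3,4): δ = 138.94°  ·
  (3,5): δ = 81.61°  ·
  (4,5): δ = 122.67°  ·
antipodal pairs: 4

count = 4; pairs: (0,3), (1,3), (1,4), (2,5)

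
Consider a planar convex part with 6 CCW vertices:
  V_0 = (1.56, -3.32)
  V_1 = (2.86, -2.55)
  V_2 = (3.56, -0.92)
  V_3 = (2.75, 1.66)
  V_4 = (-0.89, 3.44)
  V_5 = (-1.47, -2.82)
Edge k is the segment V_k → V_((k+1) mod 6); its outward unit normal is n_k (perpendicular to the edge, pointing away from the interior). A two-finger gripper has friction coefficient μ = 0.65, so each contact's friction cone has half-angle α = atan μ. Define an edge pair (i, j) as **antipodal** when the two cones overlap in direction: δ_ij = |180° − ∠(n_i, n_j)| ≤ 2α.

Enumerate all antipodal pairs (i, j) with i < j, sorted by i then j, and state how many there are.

count = 6; pairs: (0,3), (0,4), (1,4), (2,4), (2,5), (3,5)

α = atan 0.65 = 33.02°;  2α = 66.05°
n_0 = (+0.5096, -0.8604)
n_1 = (+0.9189, -0.3946)
n_2 = (+0.9541, +0.2995)
n_3 = (+0.4393, +0.8983)
n_4 = (-0.9957, +0.0923)
n_5 = (-0.1628, -0.9867)
  (0,1): δ = 143.88°  ·
  (0,2): δ = 103.21°  ·
  (0,3): δ = 56.70°  ✓
  (0,4): δ = 54.07°  ✓
  (0,5): δ = 139.99°  ·
  (1,2): δ = 139.33°  ·
  (1,3): δ = 92.82°  ·
  (1,4): δ = 17.95°  ✓
  (1,5): δ = 103.87°  ·
  (2,3): δ = 133.49°  ·
  (2,4): δ = 22.72°  ✓
  (2,5): δ = 63.20°  ✓
  (3,4): δ = 69.23°  ·
  (3,5): δ = 16.69°  ✓
  (4,5): δ = 94.08°  ·
antipodal pairs: 6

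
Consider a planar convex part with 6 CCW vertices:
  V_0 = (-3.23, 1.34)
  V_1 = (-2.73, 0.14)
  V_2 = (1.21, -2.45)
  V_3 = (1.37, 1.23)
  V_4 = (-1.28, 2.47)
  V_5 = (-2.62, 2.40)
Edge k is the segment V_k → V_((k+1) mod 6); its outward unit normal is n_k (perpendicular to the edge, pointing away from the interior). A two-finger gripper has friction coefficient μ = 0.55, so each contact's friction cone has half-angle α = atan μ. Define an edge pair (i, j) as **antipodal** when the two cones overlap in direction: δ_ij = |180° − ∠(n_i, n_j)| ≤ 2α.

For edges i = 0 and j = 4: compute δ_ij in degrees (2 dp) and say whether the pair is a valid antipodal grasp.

α = atan 0.55 = 28.81°;  2α = 57.62°
edge 0: e_0 = (+0.50, -1.20);  n_0 = (-0.9231, -0.3846)
edge 4: e_4 = (-1.34, -0.07);  n_4 = (-0.0522, +0.9986)
∠(n_0, n_4) = 109.63°
δ = |180° − 109.63°| = 70.37°
70.37° > 2α = 57.62°  →  invalid

δ = 70.37°, invalid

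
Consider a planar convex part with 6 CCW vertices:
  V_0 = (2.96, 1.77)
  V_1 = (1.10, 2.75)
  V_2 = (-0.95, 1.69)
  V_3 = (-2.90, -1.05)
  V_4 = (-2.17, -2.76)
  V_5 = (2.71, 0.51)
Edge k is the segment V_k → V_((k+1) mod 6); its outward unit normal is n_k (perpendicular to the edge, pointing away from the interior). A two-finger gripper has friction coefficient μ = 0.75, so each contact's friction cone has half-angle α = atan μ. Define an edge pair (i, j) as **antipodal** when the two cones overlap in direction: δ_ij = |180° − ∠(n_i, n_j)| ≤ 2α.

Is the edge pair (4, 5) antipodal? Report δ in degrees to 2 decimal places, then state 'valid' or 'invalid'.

δ = 135.05°, invalid

α = atan 0.75 = 36.87°;  2α = 73.74°
edge 4: e_4 = (+4.88, +3.27);  n_4 = (+0.5567, -0.8307)
edge 5: e_5 = (+0.25, +1.26);  n_5 = (+0.9809, -0.1946)
∠(n_4, n_5) = 44.95°
δ = |180° − 44.95°| = 135.05°
135.05° > 2α = 73.74°  →  invalid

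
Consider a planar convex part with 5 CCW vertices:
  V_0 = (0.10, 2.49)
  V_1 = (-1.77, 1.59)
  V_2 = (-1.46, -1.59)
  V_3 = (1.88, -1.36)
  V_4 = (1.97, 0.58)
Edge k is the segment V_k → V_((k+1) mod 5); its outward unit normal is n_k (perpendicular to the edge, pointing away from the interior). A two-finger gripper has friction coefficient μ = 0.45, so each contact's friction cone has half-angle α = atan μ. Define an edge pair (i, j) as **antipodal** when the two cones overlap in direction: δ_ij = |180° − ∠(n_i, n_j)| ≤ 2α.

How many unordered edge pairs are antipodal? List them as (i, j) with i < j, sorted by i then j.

α = atan 0.45 = 24.23°;  2α = 48.46°
n_0 = (-0.4337, +0.9011)
n_1 = (-0.9953, -0.0970)
n_2 = (+0.0687, -0.9976)
n_3 = (+0.9989, -0.0463)
n_4 = (+0.7145, +0.6996)
  (0,1): δ = 110.13°  ·
  (0,2): δ = 21.76°  ✓
  (0,3): δ = 61.64°  ·
  (0,4): δ = 108.69°  ·
  (1,2): δ = 91.63°  ·
  (1,3): δ = 8.22°  ✓
  (1,4): δ = 38.83°  ✓
  (2,3): δ = 96.60°  ·
  (2,4): δ = 49.55°  ·
  (3,4): δ = 132.95°  ·
antipodal pairs: 3

count = 3; pairs: (0,2), (1,3), (1,4)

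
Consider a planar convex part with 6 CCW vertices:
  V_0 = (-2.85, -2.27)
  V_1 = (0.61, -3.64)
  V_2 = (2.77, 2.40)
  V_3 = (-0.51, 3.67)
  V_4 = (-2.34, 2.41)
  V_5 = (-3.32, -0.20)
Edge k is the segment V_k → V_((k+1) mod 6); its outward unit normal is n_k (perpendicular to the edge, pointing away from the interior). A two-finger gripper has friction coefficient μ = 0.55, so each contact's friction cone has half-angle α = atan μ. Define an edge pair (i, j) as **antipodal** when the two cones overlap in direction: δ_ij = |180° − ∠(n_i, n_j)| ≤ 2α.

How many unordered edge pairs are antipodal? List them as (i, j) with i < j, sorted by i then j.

α = atan 0.55 = 28.81°;  2α = 57.62°
n_0 = (-0.3681, -0.9298)
n_1 = (+0.9416, -0.3367)
n_2 = (+0.3611, +0.9325)
n_3 = (-0.5671, +0.8236)
n_4 = (-0.9362, +0.3515)
n_5 = (-0.9752, -0.2214)
  (0,1): δ = 88.08°  ·
  (0,2): δ = 0.44°  ✓
  (0,3): δ = 56.15°  ✓
  (0,4): δ = 91.02°  ·
  (0,5): δ = 124.39°  ·
  (1,2): δ = 91.49°  ·
  (1,3): δ = 35.77°  ✓
  (1,4): δ = 0.90°  ✓
  (1,5): δ = 32.47°  ✓
  (2,3): δ = 124.29°  ·
  (2,4): δ = 89.41°  ·
  (2,5): δ = 56.04°  ✓
  (3,4): δ = 145.13°  ·
  (3,5): δ = 111.76°  ·
  (4,5): δ = 146.63°  ·
antipodal pairs: 6

count = 6; pairs: (0,2), (0,3), (1,3), (1,4), (1,5), (2,5)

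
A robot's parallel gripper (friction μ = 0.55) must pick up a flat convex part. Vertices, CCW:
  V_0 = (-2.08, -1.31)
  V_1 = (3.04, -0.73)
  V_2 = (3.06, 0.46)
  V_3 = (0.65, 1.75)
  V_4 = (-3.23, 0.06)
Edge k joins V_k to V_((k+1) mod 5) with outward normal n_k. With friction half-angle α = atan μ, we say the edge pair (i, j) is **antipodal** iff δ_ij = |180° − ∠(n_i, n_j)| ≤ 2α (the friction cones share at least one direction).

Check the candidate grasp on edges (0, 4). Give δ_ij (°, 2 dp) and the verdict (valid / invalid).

α = atan 0.55 = 28.81°;  2α = 57.62°
edge 0: e_0 = (+5.12, +0.58);  n_0 = (+0.1126, -0.9936)
edge 4: e_4 = (+1.15, -1.37);  n_4 = (-0.7659, -0.6429)
∠(n_0, n_4) = 56.45°
δ = |180° − 56.45°| = 123.55°
123.55° > 2α = 57.62°  →  invalid

δ = 123.55°, invalid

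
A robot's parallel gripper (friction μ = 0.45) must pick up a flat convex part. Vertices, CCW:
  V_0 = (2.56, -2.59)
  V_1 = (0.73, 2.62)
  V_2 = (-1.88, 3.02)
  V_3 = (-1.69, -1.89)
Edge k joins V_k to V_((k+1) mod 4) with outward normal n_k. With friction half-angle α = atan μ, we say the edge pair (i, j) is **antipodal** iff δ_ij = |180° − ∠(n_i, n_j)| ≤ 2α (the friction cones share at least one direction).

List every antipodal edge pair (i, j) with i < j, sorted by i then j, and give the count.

α = atan 0.45 = 24.23°;  2α = 48.46°
n_0 = (+0.9435, +0.3314)
n_1 = (+0.1515, +0.9885)
n_2 = (-0.9993, -0.0387)
n_3 = (-0.1625, -0.9867)
  (0,1): δ = 118.07°  ·
  (0,2): δ = 17.14°  ✓
  (0,3): δ = 61.29°  ·
  (1,2): δ = 79.07°  ·
  (1,3): δ = 0.64°  ✓
  (2,3): δ = 101.57°  ·
antipodal pairs: 2

count = 2; pairs: (0,2), (1,3)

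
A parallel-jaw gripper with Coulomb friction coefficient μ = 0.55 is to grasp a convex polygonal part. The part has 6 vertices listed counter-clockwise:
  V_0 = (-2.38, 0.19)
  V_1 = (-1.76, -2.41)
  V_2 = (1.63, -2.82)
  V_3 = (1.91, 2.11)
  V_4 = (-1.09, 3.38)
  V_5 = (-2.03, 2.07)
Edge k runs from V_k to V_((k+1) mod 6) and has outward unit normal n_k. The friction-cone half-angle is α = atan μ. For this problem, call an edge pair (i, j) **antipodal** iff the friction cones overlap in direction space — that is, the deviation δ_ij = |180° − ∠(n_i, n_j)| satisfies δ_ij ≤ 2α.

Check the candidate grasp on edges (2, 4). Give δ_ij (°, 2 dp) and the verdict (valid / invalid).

α = atan 0.55 = 28.81°;  2α = 57.62°
edge 2: e_2 = (+0.28, +4.93);  n_2 = (+0.9984, -0.0567)
edge 4: e_4 = (-0.94, -1.31);  n_4 = (-0.8125, +0.5830)
∠(n_2, n_4) = 147.59°
δ = |180° − 147.59°| = 32.41°
32.41° ≤ 2α = 57.62°  →  valid

δ = 32.41°, valid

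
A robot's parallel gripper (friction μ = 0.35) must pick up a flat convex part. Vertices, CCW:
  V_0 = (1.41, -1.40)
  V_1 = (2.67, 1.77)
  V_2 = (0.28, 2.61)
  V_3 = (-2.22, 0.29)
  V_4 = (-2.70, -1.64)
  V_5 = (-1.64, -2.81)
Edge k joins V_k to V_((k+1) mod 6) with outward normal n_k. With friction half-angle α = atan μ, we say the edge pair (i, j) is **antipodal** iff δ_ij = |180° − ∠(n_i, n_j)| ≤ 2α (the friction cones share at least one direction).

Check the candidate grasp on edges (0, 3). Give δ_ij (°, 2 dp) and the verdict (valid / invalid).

δ = 7.71°, valid

α = atan 0.35 = 19.29°;  2α = 38.58°
edge 0: e_0 = (+1.26, +3.17);  n_0 = (+0.9293, -0.3694)
edge 3: e_3 = (-0.48, -1.93);  n_3 = (-0.9704, +0.2414)
∠(n_0, n_3) = 172.29°
δ = |180° − 172.29°| = 7.71°
7.71° ≤ 2α = 38.58°  →  valid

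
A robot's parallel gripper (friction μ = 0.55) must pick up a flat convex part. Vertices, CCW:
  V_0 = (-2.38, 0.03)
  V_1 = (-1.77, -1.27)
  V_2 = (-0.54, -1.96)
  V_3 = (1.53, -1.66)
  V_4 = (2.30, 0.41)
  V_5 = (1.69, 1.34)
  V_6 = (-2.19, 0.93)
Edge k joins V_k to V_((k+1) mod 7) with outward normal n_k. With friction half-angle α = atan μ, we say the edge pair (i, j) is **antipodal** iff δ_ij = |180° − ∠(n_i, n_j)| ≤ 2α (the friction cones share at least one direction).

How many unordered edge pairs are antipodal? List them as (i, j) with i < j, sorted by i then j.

α = atan 0.55 = 28.81°;  2α = 57.62°
n_0 = (-0.9053, -0.4248)
n_1 = (-0.4893, -0.8721)
n_2 = (+0.1434, -0.9897)
n_3 = (+0.9373, -0.3486)
n_4 = (+0.8362, +0.5485)
n_5 = (-0.1051, +0.9945)
n_6 = (-0.9784, +0.2066)
  (0,1): δ = 144.43°  ·
  (0,2): δ = 106.89°  ·
  (0,3): δ = 45.54°  ✓
  (0,4): δ = 8.12°  ✓
  (0,5): δ = 70.89°  ·
  (0,6): δ = 142.94°  ·
  (1,2): δ = 142.46°  ·
  (1,3): δ = 81.11°  ·
  (1,4): δ = 27.45°  ✓
  (1,5): δ = 35.32°  ✓
  (1,6): δ = 107.37°  ·
  (2,3): δ = 118.65°  ·
  (2,4): δ = 64.98°  ·
  (2,5): δ = 2.21°  ✓
  (2,6): δ = 69.83°  ·
  (3,4): δ = 126.33°  ·
  (3,5): δ = 63.56°  ·
  (3,6): δ = 8.48°  ✓
  (4,5): δ = 117.23°  ·
  (4,6): δ = 45.18°  ✓
  (5,6): δ = 107.95°  ·
antipodal pairs: 7

count = 7; pairs: (0,3), (0,4), (1,4), (1,5), (2,5), (3,6), (4,6)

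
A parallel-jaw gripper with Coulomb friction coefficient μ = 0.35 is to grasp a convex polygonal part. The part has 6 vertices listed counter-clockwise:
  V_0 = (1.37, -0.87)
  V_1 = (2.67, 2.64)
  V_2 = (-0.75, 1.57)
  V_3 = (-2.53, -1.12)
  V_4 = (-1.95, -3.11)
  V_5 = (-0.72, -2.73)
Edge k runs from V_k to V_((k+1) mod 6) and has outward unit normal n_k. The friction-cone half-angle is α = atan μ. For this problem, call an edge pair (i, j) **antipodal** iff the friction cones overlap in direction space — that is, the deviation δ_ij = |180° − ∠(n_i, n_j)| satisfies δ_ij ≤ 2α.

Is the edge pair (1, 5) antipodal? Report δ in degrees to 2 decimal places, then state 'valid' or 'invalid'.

δ = 24.29°, valid

α = atan 0.35 = 19.29°;  2α = 38.58°
edge 1: e_1 = (-3.42, -1.07);  n_1 = (-0.2986, +0.9544)
edge 5: e_5 = (+2.09, +1.86);  n_5 = (+0.6648, -0.7470)
∠(n_1, n_5) = 155.71°
δ = |180° − 155.71°| = 24.29°
24.29° ≤ 2α = 38.58°  →  valid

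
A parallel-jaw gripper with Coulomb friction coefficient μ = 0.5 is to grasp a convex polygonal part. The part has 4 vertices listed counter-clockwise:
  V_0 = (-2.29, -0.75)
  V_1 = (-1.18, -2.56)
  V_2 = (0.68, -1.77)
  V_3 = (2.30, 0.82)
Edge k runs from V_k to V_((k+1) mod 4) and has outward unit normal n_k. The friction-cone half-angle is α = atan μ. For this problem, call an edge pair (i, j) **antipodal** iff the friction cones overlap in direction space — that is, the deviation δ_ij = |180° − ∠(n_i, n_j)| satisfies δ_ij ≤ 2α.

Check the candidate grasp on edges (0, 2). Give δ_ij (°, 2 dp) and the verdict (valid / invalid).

α = atan 0.5 = 26.57°;  2α = 53.13°
edge 0: e_0 = (+1.11, -1.81);  n_0 = (-0.8525, -0.5228)
edge 2: e_2 = (+1.62, +2.59);  n_2 = (+0.8478, -0.5303)
∠(n_0, n_2) = 116.46°
δ = |180° − 116.46°| = 63.54°
63.54° > 2α = 53.13°  →  invalid

δ = 63.54°, invalid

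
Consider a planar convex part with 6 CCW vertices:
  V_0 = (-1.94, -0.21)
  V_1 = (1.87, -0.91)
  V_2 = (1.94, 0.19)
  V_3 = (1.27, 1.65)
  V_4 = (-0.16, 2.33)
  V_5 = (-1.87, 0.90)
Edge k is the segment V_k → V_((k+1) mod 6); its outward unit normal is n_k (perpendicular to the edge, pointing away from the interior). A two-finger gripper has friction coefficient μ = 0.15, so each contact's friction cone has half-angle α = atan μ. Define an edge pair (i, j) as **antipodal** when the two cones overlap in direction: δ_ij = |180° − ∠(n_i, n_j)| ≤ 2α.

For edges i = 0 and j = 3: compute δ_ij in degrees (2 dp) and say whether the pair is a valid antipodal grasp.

δ = 15.02°, valid

α = atan 0.15 = 8.53°;  2α = 17.06°
edge 0: e_0 = (+3.81, -0.70);  n_0 = (-0.1807, -0.9835)
edge 3: e_3 = (-1.43, +0.68);  n_3 = (+0.4294, +0.9031)
∠(n_0, n_3) = 164.98°
δ = |180° − 164.98°| = 15.02°
15.02° ≤ 2α = 17.06°  →  valid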